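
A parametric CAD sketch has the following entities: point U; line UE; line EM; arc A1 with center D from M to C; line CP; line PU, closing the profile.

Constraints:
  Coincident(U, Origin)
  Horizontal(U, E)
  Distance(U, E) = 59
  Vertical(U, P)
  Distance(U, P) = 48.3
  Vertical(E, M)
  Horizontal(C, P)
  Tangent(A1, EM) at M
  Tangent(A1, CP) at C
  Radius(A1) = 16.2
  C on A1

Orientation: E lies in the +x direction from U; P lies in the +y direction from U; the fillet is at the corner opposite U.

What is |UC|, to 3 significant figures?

64.5

U is at the origin; U and E share the same y with |UE| = 59.0 and E on the +x side, so E = (59.0, 0.00). UP is vertical with |UP| = 48.3 and P on the +y side, so P = (0.00, 48.3). The virtual corner opposite U is at (59.0, 48.3). Since A1 is tangent to EM there, DM ⟂ EM and A1 meets CP tangentially, so DC is at right angles to CP, with radius 16.2, so the center D sits 16.2 in from both sides at D = (42.8, 32.1). That places the tangent points at M = (59.0, 32.1) on EM and C = (42.8, 48.3) on CP. Then |UC| = |C − U| = 64.5.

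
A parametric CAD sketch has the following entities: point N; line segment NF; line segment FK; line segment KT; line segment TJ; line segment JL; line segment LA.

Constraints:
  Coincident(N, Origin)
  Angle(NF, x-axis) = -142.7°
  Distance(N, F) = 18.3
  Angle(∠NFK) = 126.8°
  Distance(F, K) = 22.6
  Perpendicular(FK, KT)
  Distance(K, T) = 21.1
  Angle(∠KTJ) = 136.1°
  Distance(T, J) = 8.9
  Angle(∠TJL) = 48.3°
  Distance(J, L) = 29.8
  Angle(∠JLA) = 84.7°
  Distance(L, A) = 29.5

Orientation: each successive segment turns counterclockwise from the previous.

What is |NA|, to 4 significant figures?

57.01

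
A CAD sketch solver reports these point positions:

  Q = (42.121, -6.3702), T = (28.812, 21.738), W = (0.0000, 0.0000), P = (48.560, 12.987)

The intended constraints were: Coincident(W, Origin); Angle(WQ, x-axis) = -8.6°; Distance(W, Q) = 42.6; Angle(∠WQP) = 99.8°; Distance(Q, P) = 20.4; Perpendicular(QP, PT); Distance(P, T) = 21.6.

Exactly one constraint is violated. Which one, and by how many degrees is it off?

Perpendicular(QP, PT) — off by 5.50°.

W = (0.00, 0.00) ✓; WQ at -8.600° ✓; |WQ| = 42.60 ✓; ∠WQP = 99.80° ✓; |QP| = 20.40 ✓; ∠(QP, PT) = 84.50° ✗; |PT| = 21.60 ✓.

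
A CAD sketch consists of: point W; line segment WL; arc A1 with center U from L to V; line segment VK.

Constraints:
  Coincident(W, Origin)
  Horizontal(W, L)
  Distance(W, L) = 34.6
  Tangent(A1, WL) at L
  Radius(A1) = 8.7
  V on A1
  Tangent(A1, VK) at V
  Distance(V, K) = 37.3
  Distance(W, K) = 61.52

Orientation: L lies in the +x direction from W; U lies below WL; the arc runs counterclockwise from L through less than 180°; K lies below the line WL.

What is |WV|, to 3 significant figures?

29.0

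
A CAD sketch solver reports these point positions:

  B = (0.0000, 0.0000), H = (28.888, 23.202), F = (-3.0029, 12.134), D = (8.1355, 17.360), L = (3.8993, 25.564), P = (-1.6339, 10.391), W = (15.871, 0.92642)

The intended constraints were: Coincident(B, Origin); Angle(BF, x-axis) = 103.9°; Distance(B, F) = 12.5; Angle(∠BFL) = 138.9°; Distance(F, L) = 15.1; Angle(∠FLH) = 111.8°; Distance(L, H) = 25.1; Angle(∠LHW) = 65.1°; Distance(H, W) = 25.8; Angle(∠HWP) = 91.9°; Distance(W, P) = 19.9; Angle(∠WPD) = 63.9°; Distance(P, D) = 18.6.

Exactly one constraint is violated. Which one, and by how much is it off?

Distance(P, D) = 18.6 — off by 6.60.

B = (0.00, 0.00) ✓; BF at 103.9° ✓; |BF| = 12.50 ✓; ∠BFL = 138.9° ✓; |FL| = 15.10 ✓; ∠FLH = 111.8° ✓; |LH| = 25.10 ✓; ∠LHW = 65.10° ✓; |HW| = 25.80 ✓; ∠HWP = 91.90° ✓; |WP| = 19.90 ✓; ∠WPD = 63.90° ✓; |PD| = 12.00 ✗.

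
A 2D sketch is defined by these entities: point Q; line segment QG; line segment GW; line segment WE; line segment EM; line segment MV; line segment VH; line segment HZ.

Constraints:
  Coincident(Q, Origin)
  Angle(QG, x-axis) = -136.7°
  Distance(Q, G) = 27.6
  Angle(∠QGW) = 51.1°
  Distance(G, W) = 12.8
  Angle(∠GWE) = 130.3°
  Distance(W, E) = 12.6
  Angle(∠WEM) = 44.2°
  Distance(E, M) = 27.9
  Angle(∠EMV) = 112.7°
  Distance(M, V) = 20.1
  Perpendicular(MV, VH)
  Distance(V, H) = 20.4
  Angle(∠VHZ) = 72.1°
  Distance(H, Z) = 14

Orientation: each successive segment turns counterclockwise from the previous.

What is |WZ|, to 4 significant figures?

7.585

Q is at the origin; QG runs at -136.7° with length 27.6, so G = (-20.09, -18.93). ∠QGW = 51.1° gives GW at -7.800° from the x-axis; with |GW| = 12.8, W = (-7.405, -20.67). ∠GWE = 130.3° gives WE at 41.90° from the x-axis; with |WE| = 12.6, E = (1.973, -12.25). ∠WEM = 44.2° gives EM at 177.7° from the x-axis; with |EM| = 27.9, M = (-25.90, -11.13). ∠EMV = 112.7° gives MV at -115.0° from the x-axis; with |MV| = 20.1, V = (-34.40, -29.35). MV is perpendicular to VH, so VH runs at -25.00°; with |VH| = 20.4, H = (-15.91, -37.97). ∠VHZ = 72.1° gives HZ at 82.90° from the x-axis; with |HZ| = 14.0, Z = (-14.18, -24.08). Then |WZ| = |Z − W| = 7.585.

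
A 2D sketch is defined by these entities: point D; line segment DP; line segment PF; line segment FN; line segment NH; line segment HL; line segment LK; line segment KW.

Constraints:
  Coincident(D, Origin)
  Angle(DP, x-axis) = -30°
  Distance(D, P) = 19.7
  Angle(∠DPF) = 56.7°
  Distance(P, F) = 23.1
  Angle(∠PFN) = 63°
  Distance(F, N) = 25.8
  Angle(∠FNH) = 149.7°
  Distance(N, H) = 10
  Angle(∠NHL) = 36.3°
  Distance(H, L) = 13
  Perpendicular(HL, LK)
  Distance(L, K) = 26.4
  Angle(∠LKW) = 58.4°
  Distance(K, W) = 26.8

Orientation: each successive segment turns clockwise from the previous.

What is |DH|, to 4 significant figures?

14.27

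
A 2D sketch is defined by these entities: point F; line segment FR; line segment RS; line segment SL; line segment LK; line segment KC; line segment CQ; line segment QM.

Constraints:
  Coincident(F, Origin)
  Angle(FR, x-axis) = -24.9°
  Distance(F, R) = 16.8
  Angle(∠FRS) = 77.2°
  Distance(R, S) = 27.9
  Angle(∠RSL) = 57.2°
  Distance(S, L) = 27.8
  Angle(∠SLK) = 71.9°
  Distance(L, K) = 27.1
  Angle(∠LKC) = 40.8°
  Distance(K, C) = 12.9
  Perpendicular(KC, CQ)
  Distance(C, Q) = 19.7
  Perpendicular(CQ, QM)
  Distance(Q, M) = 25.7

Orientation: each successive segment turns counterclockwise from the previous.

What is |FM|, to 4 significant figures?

24.23

The perpendicularity gives CQ at right angles to KC, so CQ runs at 178.0°; with |CQ| = 19.7, Q = (-7.175, 2.840). CQ ⟂ QM, so QM runs at -92.00°; with |QM| = 25.7, M = (-8.072, -22.84). Then |FM| = |M − F| = 24.23.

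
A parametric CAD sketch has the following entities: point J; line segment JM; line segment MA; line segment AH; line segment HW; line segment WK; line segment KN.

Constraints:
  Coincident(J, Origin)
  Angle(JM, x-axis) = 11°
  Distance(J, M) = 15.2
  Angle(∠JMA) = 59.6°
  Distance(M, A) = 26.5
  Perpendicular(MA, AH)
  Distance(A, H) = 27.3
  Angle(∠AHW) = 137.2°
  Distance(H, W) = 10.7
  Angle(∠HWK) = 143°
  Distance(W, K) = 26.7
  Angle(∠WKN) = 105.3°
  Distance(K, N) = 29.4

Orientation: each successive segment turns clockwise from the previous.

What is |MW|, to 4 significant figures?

40.07

J is at the origin; JM runs at 11.0° with length 15.2, so M = (14.92, 2.900). ∠JMA = 59.6° gives MA at -109.4° from the x-axis; with |MA| = 26.5, A = (6.118, -22.10). MA is perpendicular to AH, so AH runs at 160.6°; with |AH| = 27.3, H = (-19.63, -13.03). ∠AHW = 137.2° gives HW at 117.8° from the x-axis; with |HW| = 10.7, W = (-24.62, -3.562). Then |MW| = |W − M| = 40.07.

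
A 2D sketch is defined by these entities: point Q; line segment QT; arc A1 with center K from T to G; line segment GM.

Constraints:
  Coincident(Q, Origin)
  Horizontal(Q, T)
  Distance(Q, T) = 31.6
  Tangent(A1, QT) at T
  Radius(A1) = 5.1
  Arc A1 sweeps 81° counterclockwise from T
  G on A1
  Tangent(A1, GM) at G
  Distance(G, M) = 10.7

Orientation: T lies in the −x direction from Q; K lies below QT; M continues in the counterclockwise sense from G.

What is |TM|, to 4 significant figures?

16.31

Q is at the origin; QT is horizontal with |QT| = 31.6 and T on the −x side, so T = (-31.60, 0.000). The tangent condition forces KT to be normal to QT, so K = T + (0, -5.1) = (-31.60, -5.100). On A1, T sits at bearing 90° from K; an 81° counterclockwise sweep puts G at bearing 171°, so G = K + 5.1·(cos 171°, sin 171°) = (-36.64, -4.302). The tangent condition forces KG to be normal to GM, so GM runs along (−sin 171°, cos 171°); with |GM| = 10.7, M = (-38.31, -14.87). Then |TM| = |M − T| = 16.31.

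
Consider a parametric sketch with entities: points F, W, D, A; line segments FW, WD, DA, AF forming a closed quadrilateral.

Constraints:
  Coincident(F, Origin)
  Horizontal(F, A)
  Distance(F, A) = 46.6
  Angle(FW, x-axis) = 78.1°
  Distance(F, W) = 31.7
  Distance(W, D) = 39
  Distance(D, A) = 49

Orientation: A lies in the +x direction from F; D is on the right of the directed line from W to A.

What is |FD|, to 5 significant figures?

7.3086

Checks: |FA| = 46.60 ✓; |FW| = 31.70 ✓; |WD| = 39.00 ✓; |DA| = 49.00 ✓.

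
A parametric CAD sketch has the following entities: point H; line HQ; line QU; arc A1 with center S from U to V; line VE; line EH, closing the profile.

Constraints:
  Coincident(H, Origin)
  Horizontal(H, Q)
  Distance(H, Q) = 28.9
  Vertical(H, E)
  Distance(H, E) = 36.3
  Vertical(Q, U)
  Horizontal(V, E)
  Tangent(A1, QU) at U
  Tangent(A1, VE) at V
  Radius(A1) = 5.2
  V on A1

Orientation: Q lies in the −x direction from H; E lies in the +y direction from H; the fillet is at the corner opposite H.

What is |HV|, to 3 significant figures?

43.4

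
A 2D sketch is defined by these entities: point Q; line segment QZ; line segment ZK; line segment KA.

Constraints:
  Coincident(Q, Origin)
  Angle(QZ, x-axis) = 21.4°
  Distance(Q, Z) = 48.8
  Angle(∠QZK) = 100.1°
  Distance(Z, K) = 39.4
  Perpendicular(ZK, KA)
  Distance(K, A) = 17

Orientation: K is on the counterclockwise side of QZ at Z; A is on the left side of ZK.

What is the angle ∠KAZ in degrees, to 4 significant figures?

66.66°

Q is at the origin; QZ runs at 21.4° with length 48.8, so Z = 48.8·(cos 21.4°, sin 21.4°) = (45.44, 17.81). ∠QZK = 100.1°, so ZK runs at 21.4° + (180° − 100.1°) = 101.3° from the x-axis; with |ZK| = 39.4, K = Z + 39.4·(cos 101.3°, sin 101.3°) = (37.72, 56.44). The perpendicularity gives KA at right angles to ZK; with |KA| = 17.0 on the left of ZK, A = K + 17.0·(-0.9806, -0.1959) = (21.04, 53.11). Then cos ∠KAZ = AK·AZ / (|AK||AZ|), giving 66.66°.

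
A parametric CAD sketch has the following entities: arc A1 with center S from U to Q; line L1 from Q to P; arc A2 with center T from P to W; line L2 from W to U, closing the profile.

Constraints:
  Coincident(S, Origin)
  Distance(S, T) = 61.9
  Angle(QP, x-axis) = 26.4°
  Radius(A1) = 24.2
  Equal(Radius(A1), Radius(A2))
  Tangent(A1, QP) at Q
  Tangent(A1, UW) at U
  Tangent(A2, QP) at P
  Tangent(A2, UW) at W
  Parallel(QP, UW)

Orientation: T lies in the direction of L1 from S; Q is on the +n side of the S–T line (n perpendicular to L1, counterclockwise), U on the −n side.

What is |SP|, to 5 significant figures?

66.462

Tangency of A1 to both parallel lines with radius 24.2 puts Q and U at S ± 24.2·n: Q = (-10.760, 21.676), U = (10.760, -21.676). Equal radii place P and W the same way about T: P = T + 24.2·n = (44.684, 49.199), W = T − 24.2·n = (66.205, 5.8467). Then |SP| = |P − S| = 66.462.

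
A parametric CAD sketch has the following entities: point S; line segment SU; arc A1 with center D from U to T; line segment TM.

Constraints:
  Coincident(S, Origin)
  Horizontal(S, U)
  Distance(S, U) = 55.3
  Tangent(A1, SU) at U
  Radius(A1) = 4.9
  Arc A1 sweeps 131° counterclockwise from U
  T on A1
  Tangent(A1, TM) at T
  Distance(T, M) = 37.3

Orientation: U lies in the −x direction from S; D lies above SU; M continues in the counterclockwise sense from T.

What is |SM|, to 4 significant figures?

84.27

On A1, U sits at bearing -90° from D; a 131° counterclockwise sweep puts T at bearing 41°, so T = D + 4.9·(cos 41°, sin 41°) = (-51.60, 8.115). The tangent condition forces DT to be normal to TM, so TM runs along (−sin 41°, cos 41°); with |TM| = 37.3, M = (-76.07, 36.27). Then |SM| = |M − S| = 84.27.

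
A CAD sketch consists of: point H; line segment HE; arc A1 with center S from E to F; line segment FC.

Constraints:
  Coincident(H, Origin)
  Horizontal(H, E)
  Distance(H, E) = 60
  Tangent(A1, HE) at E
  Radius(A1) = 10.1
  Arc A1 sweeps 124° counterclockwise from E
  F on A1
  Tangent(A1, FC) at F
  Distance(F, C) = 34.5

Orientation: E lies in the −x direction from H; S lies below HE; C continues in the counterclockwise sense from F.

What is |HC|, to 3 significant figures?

66.2

H is at the origin; H and E share the same y with |HE| = 60.0 and E on the −x side, so E = (-60.0, 0.00). A1 meets HE tangentially, so SE is at right angles to HE, so S = E + (0, -10.1) = (-60.0, -10.1). On A1, E sits at bearing 90° from S; a 124° counterclockwise sweep puts F at bearing 214°, so F = S + 10.1·(cos 214°, sin 214°) = (-68.4, -15.7). Since A1 is tangent to FC there, SF ⟂ FC, so FC runs along (−sin 214°, cos 214°); with |FC| = 34.5, C = (-49.1, -44.3). Then |HC| = |C − H| = 66.2.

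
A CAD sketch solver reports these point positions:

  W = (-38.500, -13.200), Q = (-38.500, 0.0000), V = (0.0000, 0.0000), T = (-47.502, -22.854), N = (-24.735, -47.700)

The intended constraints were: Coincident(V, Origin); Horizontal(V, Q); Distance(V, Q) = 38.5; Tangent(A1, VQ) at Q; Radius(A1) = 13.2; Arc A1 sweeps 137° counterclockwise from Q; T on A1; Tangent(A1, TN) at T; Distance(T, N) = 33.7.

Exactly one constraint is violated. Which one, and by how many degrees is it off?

Tangent(A1, TN) at T — off by 4.50°.

V = (0.00, 0.00) ✓; V.y = 0.00, Q.y = 0.00 ✓; |VQ| = 38.50 ✓; ∠(WQ, QV) = 90.00° ✓; |WQ| = 13.20 ✓; bearing(W→T) − bearing(W→Q) = 137.0° ✓; |WT| = 13.20 ✓; ∠(WT, TN) = 94.50° ✗; |TN| = 33.70 ✓.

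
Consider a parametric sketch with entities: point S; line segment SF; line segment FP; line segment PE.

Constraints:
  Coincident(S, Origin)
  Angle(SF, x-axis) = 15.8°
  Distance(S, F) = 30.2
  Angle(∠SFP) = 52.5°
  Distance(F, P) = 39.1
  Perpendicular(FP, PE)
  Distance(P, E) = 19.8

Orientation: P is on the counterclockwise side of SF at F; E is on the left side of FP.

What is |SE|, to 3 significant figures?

21.1

S is at the origin; SF runs at 15.8° with length 30.2, so F = 30.2·(cos 15.8°, sin 15.8°) = (29.1, 8.22). ∠SFP = 52.5°, so FP runs at 15.8° + (180° − 52.5°) = 143° from the x-axis; with |FP| = 39.1, P = F + 39.1·(cos 143°, sin 143°) = (-2.29, 31.6). The perpendicularity gives PE at right angles to FP; with |PE| = 19.8 on the left of FP, E = P + 19.8·(-0.598, -0.802) = (-14.1, 15.7). Then |SE| = |E − S| = 21.1.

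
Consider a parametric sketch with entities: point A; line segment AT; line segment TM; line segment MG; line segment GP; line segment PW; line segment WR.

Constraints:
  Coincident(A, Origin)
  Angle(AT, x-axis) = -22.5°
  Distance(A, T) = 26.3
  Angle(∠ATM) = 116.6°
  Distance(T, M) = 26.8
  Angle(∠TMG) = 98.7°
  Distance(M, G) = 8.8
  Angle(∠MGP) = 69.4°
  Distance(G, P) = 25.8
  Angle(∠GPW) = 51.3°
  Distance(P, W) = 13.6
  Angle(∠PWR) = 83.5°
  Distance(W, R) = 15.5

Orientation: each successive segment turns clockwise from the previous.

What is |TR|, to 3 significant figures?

23.2

A is at the origin; AT runs at -22.5° with length 26.3, so T = (24.3, -10.1). ∠ATM = 116.6° gives TM at -85.9° from the x-axis; with |TM| = 26.8, M = (26.2, -36.8). ∠TMG = 98.7° gives MG at -167° from the x-axis; with |MG| = 8.8, G = (17.6, -38.7). ∠MGP = 69.4° gives GP at 82.2° from the x-axis; with |GP| = 25.8, P = (21.1, -13.2). ∠GPW = 51.3° gives PW at -46.5° from the x-axis; with |PW| = 13.6, W = (30.5, -23.0). ∠PWR = 83.5° gives WR at -143° from the x-axis; with |WR| = 15.5, R = (18.1, -32.4). Then |TR| = |R − T| = 23.2.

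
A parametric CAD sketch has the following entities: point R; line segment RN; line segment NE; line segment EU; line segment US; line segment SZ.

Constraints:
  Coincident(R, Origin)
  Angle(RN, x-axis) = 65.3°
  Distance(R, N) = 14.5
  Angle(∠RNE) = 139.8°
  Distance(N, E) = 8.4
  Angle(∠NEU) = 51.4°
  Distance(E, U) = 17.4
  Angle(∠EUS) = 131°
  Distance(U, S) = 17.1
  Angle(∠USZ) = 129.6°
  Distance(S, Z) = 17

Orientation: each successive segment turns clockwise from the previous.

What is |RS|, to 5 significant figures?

9.8092

R is at the origin; RN runs at 65.3° with length 14.5, so N = (6.0591, 13.173). ∠RNE = 139.8° gives NE at 25.100° from the x-axis; with |NE| = 8.4, E = (13.666, 16.737). ∠NEU = 51.4° gives EU at -103.50° from the x-axis; with |EU| = 17.4, U = (9.6039, -0.18259). ∠EUS = 131.0° gives US at -152.50° from the x-axis; with |US| = 17.1, S = (-5.5640, -8.0785). Then |RS| = |S − R| = 9.8092.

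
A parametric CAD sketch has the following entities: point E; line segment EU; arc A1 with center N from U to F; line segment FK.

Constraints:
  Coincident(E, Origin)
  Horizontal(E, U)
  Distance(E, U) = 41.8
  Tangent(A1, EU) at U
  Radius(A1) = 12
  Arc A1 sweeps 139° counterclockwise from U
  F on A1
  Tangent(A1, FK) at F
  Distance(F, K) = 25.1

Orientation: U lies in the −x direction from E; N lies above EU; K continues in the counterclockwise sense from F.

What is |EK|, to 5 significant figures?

64.833

On A1, U sits at bearing -90° from N; a 139° counterclockwise sweep puts F at bearing 49°, so F = N + 12.0·(cos 49°, sin 49°) = (-33.927, 21.057). The tangent condition forces NF to be normal to FK, so FK runs along (−sin 49°, cos 49°); with |FK| = 25.1, K = (-52.871, 37.524). Then |EK| = |K − E| = 64.833.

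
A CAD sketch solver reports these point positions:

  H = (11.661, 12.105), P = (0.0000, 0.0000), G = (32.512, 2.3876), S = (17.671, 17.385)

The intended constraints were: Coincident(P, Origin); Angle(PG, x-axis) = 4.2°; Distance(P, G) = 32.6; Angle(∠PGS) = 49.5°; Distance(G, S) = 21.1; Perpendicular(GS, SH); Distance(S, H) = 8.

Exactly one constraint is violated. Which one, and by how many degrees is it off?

Perpendicular(GS, SH) — off by 3.40°.

P = (0.00, 0.00) ✓; PG at 4.200° ✓; |PG| = 32.60 ✓; ∠PGS = 49.50° ✓; |GS| = 21.10 ✓; ∠(GS, SH) = 86.60° ✗; |SH| = 8.000 ✓.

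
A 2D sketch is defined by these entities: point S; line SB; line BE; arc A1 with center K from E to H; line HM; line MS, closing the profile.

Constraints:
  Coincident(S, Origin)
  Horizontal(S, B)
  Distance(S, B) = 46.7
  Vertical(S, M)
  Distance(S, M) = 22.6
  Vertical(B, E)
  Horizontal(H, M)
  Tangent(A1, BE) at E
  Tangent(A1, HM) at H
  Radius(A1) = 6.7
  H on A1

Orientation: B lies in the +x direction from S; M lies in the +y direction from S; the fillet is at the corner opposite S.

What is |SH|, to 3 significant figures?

45.9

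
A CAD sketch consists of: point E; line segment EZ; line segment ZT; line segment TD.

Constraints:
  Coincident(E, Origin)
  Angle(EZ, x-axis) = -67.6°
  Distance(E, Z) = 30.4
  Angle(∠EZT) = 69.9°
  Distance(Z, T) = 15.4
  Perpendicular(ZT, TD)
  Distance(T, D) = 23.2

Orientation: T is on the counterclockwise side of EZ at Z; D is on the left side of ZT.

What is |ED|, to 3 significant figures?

7.29

E is at the origin; EZ runs at -67.6° with length 30.4, so Z = 30.4·(cos -67.6°, sin -67.6°) = (11.6, -28.1). ∠EZT = 69.9°, so ZT runs at -67.6° + (180° − 69.9°) = 42.5° from the x-axis; with |ZT| = 15.4, T = Z + 15.4·(cos 42.5°, sin 42.5°) = (22.9, -17.7). The perpendicularity gives TD at right angles to ZT; with |TD| = 23.2 on the left of ZT, D = T + 23.2·(-0.676, 0.737) = (7.26, -0.597). Then |ED| = |D − E| = 7.29.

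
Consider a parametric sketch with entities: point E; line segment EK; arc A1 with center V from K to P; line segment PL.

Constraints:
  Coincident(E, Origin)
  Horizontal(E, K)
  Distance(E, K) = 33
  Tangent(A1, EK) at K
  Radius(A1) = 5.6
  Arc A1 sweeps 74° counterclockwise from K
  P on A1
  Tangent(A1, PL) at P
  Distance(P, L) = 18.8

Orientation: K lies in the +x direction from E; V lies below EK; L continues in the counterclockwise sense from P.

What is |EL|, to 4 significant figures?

31.51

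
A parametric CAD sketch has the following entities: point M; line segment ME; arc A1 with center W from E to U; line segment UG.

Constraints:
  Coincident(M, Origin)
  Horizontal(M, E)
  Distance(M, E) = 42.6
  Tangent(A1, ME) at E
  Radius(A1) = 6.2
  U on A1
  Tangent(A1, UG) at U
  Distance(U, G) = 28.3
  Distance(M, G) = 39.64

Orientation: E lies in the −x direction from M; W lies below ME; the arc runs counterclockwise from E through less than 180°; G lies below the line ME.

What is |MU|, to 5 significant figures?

48.022

M is at the origin; M and E share the same y with |ME| = 42.6 and E on the −x side, so E = (-42.600, 0.0000). Since A1 is tangent to ME there, WE ⟂ ME, so W = E + (0, -6.2) = (-42.600, -6.2000). Since WU ⟂ UG (tangency), |WG| = √(6.2² + 28.3²) = 28.971 regardless of where U sits on A1. So G lies on both circle(M, 39.64) and circle(W, 28.971); the below-ME intersection is G = (-25.986, -29.934). U is the foot of the tangent from G: U = (-46.801, -10.760).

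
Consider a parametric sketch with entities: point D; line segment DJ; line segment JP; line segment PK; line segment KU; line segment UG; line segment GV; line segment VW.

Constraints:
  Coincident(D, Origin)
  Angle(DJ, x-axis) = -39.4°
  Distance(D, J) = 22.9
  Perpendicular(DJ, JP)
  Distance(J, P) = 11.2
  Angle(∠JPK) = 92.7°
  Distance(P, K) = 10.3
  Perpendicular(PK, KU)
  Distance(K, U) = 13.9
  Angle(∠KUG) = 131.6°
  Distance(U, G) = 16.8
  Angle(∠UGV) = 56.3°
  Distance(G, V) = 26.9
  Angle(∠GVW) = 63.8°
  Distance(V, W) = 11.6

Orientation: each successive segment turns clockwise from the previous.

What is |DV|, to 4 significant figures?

31.52

∠KUG = 131.6° gives UG at 4.900° from the x-axis; with |UG| = 16.8, G = (27.37, -4.455). ∠UGV = 56.3° gives GV at -118.8° from the x-axis; with |GV| = 26.9, V = (14.41, -28.03). Then |DV| = |V − D| = 31.52.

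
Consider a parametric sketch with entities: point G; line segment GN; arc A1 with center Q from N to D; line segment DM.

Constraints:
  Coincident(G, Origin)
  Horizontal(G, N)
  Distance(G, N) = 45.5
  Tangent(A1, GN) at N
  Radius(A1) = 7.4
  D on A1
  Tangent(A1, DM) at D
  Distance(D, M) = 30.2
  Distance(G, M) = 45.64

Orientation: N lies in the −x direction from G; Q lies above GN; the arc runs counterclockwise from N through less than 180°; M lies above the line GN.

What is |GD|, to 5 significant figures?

38.760

G is at the origin; GN is horizontal with |GN| = 45.5 and N on the −x side, so N = (-45.500, 0.0000). A1 meets GN tangentially, so QN is at right angles to GN, so Q = N + (0, 7.4) = (-45.500, 7.4000). Since QD ⟂ DM (tangency), |QM| = √(7.4² + 30.2²) = 31.093 regardless of where D sits on A1. So M lies on both circle(G, 45.64) and circle(Q, 31.093); the above-GN intersection is M = (-30.028, 34.371). D is the foot of the tangent from M: D = (-38.389, 5.3512).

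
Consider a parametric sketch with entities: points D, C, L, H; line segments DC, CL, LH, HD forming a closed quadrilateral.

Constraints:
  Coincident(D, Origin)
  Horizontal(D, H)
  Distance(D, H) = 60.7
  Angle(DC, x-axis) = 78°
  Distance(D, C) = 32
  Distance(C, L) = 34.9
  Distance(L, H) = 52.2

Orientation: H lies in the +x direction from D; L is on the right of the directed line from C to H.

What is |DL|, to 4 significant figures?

9.320

Checks: |CL| = 34.90 ✓; |LH| = 52.20 ✓.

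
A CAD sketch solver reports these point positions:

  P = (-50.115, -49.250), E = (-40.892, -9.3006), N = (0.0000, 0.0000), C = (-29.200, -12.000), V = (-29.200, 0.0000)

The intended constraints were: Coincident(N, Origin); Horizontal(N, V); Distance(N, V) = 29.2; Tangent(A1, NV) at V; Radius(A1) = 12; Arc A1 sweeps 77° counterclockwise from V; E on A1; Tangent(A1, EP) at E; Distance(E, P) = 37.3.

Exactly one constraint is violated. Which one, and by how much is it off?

Distance(E, P) = 37.3 — off by 3.70.

N = (0.00, 0.00) ✓; N.y = 0.00, V.y = 0.00 ✓; |NV| = 29.20 ✓; ∠(CV, VN) = 90.00° ✓; |CV| = 12.00 ✓; bearing(C→E) − bearing(C→V) = 77.00° ✓; |CE| = 12.00 ✓; ∠(CE, EP) = 90.00° ✓; |EP| = 41.00 ✗.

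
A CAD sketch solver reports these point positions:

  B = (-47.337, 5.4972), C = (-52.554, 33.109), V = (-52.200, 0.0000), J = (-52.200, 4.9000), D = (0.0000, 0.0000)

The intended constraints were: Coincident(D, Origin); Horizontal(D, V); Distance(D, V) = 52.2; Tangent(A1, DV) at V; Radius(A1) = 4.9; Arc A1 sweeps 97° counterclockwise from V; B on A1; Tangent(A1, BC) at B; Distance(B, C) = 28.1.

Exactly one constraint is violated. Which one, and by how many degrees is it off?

Tangent(A1, BC) at B — off by 3.70°.

D = (0.00, 0.00) ✓; D.y = 0.00, V.y = 0.00 ✓; |DV| = 52.20 ✓; ∠(JV, VD) = 90.00° ✓; |JV| = 4.900 ✓; bearing(J→B) − bearing(J→V) = 97.00° ✓; |JB| = 4.900 ✓; ∠(JB, BC) = 86.30° ✗; |BC| = 28.10 ✓.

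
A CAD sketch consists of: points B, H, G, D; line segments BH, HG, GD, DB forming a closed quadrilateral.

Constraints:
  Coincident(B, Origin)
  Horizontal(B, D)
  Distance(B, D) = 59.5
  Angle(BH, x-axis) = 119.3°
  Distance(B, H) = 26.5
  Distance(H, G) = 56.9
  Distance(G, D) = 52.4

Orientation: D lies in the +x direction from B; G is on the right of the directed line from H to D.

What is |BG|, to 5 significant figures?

30.402

Checks: |HG| = 56.90 ✓; |GD| = 52.40 ✓.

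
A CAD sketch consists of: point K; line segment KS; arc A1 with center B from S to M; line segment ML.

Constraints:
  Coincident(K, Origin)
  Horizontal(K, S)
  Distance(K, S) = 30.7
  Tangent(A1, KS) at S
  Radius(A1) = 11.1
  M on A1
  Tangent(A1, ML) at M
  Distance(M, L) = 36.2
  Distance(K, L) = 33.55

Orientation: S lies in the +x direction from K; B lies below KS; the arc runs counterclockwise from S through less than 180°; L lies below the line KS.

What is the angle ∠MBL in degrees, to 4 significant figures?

72.95°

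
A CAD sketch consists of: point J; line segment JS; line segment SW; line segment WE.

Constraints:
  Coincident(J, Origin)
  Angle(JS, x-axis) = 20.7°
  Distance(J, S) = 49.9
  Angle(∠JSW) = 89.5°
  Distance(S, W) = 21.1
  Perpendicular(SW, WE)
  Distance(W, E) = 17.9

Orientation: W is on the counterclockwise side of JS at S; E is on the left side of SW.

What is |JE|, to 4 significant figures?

38.09

J is at the origin; JS runs at 20.7° with length 49.9, so S = 49.9·(cos 20.7°, sin 20.7°) = (46.68, 17.64). ∠JSW = 89.5°, so SW runs at 20.7° + (180° − 89.5°) = 111.2° from the x-axis; with |SW| = 21.1, W = S + 21.1·(cos 111.2°, sin 111.2°) = (39.05, 37.31). SW ⟂ WE; with |WE| = 17.9 on the left of SW, E = W + 17.9·(-0.9323, -0.3616) = (22.36, 30.84). Then |JE| = |E − J| = 38.09.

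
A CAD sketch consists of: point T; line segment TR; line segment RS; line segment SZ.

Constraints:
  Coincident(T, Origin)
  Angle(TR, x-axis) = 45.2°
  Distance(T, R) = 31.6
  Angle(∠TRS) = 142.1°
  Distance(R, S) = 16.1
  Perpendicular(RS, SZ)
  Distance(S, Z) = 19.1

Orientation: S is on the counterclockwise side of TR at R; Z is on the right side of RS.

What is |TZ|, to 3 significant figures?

56.3

∠TRS = 142.1°, so RS runs at 45.2° + (180° − 142.1°) = 83.1° from the x-axis; with |RS| = 16.1, S = R + 16.1·(cos 83.1°, sin 83.1°) = (24.2, 38.4). RS is perpendicular to SZ; with |SZ| = 19.1 on the right of RS, Z = S + 19.1·(0.993, -0.120) = (43.2, 36.1). Then |TZ| = |Z − T| = 56.3.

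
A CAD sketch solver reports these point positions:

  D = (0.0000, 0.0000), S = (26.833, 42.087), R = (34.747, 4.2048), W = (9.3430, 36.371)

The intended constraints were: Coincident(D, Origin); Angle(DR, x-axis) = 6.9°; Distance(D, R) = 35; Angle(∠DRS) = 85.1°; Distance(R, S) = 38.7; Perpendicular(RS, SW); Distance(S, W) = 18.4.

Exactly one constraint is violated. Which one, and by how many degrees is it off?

Perpendicular(RS, SW) — off by 6.30°.

D = (0.00, 0.00) ✓; DR at 6.900° ✓; |DR| = 35.00 ✓; ∠DRS = 85.10° ✓; |RS| = 38.70 ✓; ∠(RS, SW) = 96.30° ✗; |SW| = 18.40 ✓.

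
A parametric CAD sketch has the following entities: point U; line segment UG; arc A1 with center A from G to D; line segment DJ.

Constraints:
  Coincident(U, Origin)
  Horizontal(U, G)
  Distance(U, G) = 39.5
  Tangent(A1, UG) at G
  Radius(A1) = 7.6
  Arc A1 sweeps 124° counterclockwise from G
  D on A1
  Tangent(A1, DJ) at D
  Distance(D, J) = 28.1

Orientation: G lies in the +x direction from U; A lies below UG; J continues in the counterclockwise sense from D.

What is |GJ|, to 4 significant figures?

36.38

U is at the origin; U and G share the same y with |UG| = 39.5 and G on the +x side, so G = (39.50, 0.000). The tangent condition forces AG to be normal to UG, so A = G + (0, -7.6) = (39.50, -7.600). On A1, G sits at bearing 90° from A; a 124° counterclockwise sweep puts D at bearing 214°, so D = A + 7.6·(cos 214°, sin 214°) = (33.20, -11.85). Tangency of A1 to DJ means the radius AD is perpendicular to DJ, so DJ runs along (−sin 214°, cos 214°); with |DJ| = 28.1, J = (48.91, -35.15). Then |GJ| = |J − G| = 36.38.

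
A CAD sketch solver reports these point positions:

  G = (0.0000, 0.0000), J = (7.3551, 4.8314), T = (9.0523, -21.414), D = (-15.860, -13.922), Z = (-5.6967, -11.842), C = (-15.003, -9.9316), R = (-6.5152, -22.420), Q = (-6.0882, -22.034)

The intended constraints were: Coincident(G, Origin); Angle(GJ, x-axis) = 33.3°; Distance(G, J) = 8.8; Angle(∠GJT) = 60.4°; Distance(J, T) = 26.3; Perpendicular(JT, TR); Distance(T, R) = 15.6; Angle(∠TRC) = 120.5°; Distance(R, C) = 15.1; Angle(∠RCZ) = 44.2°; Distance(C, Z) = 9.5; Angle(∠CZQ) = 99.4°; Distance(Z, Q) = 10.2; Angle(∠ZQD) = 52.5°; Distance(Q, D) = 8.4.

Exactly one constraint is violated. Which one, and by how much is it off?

Distance(Q, D) = 8.4 — off by 4.30.

G = (0.00, 0.00) ✓; GJ at 33.30° ✓; |GJ| = 8.800 ✓; ∠GJT = 60.40° ✓; |JT| = 26.30 ✓; ∠(JT, TR) = 90.00° ✓; |TR| = 15.60 ✓; ∠TRC = 120.5° ✓; |RC| = 15.10 ✓; ∠RCZ = 44.20° ✓; |CZ| = 9.500 ✓; ∠CZQ = 99.40° ✓; |ZQ| = 10.20 ✓; ∠ZQD = 52.50° ✓; |QD| = 12.70 ✗.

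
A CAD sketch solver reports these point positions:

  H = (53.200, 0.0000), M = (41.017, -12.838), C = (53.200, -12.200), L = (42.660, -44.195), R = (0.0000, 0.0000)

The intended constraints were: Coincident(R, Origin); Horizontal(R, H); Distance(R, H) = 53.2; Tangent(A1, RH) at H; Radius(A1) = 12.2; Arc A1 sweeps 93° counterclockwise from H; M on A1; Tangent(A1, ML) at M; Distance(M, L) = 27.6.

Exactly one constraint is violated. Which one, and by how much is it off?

Distance(M, L) = 27.6 — off by 3.80.

R = (0.00, 0.00) ✓; R.y = 0.00, H.y = 0.00 ✓; |RH| = 53.20 ✓; ∠(CH, HR) = 90.00° ✓; |CH| = 12.20 ✓; bearing(C→M) − bearing(C→H) = 93.00° ✓; |CM| = 12.20 ✓; ∠(CM, ML) = 90.00° ✓; |ML| = 31.40 ✗.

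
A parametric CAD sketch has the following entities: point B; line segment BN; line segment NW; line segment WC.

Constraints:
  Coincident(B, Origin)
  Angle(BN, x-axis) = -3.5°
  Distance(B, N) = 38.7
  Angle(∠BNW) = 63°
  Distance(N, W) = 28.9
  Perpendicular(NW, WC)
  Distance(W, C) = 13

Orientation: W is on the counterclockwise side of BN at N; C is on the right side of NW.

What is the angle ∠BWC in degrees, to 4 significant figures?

161.8°

∠BNW = 63.0°, so NW runs at -3.5° + (180° − 63.0°) = 113.5° from the x-axis; with |NW| = 28.9, W = N + 28.9·(cos 113.5°, sin 113.5°) = (27.10, 24.14). The perpendicularity gives WC at right angles to NW; with |WC| = 13.0 on the right of NW, C = W + 13.0·(0.9171, 0.3987) = (39.03, 29.32). Then cos ∠BWC = WB·WC / (|WB||WC|), giving 161.8°.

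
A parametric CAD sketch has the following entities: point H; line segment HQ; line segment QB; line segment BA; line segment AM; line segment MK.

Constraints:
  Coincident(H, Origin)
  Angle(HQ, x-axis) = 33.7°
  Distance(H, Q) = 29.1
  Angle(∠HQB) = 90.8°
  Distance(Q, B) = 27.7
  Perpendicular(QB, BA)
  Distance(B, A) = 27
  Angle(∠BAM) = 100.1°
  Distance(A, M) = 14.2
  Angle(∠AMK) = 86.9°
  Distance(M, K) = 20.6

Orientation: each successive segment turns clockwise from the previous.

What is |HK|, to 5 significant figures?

23.175

H is at the origin; HQ runs at 33.7° with length 29.1, so Q = (24.210, 16.146). ∠HQB = 90.8° gives QB at -55.500° from the x-axis; with |QB| = 27.7, B = (39.899, -6.6823). QB is perpendicular to BA, so BA runs at -145.50°; with |BA| = 27.0, A = (17.648, -21.975). ∠BAM = 100.1° gives AM at 134.60° from the x-axis; with |AM| = 14.2, M = (7.6773, -11.865). ∠AMK = 86.9° gives MK at 41.500° from the x-axis; with |MK| = 20.6, K = (23.106, 1.7855). Then |HK| = |K − H| = 23.175.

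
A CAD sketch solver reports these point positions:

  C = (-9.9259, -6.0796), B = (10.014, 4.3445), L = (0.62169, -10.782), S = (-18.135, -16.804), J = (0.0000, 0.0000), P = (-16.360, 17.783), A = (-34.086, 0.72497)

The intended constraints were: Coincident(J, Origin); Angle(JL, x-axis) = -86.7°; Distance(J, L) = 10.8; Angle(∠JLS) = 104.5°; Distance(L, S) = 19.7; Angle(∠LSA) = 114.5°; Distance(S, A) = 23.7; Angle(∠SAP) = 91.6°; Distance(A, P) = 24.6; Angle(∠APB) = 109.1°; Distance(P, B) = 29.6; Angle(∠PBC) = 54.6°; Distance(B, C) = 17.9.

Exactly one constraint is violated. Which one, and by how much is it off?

Distance(B, C) = 17.9 — off by 4.60.

J = (0.00, 0.00) ✓; JL at -86.70° ✓; |JL| = 10.80 ✓; ∠JLS = 104.5° ✓; |LS| = 19.70 ✓; ∠LSA = 114.5° ✓; |SA| = 23.70 ✓; ∠SAP = 91.60° ✓; |AP| = 24.60 ✓; ∠APB = 109.1° ✓; |PB| = 29.60 ✓; ∠PBC = 54.60° ✓; |BC| = 22.50 ✗.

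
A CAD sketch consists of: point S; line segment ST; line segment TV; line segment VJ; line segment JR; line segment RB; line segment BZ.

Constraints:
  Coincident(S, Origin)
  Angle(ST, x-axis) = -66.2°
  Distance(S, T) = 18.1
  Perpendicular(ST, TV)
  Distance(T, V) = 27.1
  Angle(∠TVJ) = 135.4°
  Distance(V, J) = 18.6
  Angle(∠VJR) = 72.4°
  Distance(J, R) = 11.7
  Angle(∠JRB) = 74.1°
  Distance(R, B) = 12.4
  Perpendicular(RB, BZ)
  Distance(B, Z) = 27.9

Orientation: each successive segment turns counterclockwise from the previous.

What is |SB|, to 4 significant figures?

29.83

∠VJR = 72.4° gives JR at 176.0° from the x-axis; with |JR| = 11.7, R = (27.28, 12.49). ∠JRB = 74.1° gives RB at -78.10° from the x-axis; with |RB| = 12.4, B = (29.83, 0.3518). Then |SB| = |B − S| = 29.83.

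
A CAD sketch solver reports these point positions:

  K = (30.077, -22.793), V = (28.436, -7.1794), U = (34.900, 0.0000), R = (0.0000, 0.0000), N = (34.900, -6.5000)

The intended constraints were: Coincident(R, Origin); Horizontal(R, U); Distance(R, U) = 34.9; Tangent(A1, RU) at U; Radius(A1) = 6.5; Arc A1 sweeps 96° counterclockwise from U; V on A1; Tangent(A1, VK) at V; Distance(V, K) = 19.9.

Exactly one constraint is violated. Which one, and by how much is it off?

Distance(V, K) = 19.9 — off by 4.20.

R = (0.00, 0.00) ✓; R.y = 0.00, U.y = 0.00 ✓; |RU| = 34.90 ✓; ∠(NU, UR) = 90.00° ✓; |NU| = 6.500 ✓; bearing(N→V) − bearing(N→U) = 96.00° ✓; |NV| = 6.500 ✓; ∠(NV, VK) = 90.00° ✓; |VK| = 15.70 ✗.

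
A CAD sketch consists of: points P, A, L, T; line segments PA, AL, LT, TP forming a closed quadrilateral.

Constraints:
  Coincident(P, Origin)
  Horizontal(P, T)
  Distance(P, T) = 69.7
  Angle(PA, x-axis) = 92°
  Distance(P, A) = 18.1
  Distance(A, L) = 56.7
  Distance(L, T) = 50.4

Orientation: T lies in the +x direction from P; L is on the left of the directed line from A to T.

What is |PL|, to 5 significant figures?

66.969

Checks: |AL| = 56.70 ✓; |LT| = 50.40 ✓.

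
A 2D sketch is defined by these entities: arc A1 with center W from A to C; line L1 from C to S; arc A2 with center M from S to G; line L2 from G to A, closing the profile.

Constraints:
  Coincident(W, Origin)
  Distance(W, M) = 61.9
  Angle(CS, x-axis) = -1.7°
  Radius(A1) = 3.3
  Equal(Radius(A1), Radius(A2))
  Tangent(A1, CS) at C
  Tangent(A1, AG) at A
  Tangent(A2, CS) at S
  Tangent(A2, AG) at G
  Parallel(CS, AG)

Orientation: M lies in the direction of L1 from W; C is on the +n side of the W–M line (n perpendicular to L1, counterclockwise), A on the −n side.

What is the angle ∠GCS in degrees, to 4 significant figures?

6.086°

The slot axis is L1's direction at -1.7°, so u = (cos -1.7°, sin -1.7°) = (0.9996, -0.02967) and n = (−sin -1.7°, cos -1.7°) = (0.02967, 0.9996). W is at the origin and M lies 61.9 along u from W, so M = 61.9·u = (61.87, -1.836). Tangency of A1 to both parallel lines with radius 3.3 puts C and A at W ± 3.3·n: C = (0.09790, 3.299), A = (-0.09790, -3.299). Equal radii place S and G the same way about M: S = M + 3.3·n = (61.97, 1.462), G = M − 3.3·n = (61.77, -5.135). Then cos ∠GCS = CG·CS / (|CG||CS|), giving 6.086°.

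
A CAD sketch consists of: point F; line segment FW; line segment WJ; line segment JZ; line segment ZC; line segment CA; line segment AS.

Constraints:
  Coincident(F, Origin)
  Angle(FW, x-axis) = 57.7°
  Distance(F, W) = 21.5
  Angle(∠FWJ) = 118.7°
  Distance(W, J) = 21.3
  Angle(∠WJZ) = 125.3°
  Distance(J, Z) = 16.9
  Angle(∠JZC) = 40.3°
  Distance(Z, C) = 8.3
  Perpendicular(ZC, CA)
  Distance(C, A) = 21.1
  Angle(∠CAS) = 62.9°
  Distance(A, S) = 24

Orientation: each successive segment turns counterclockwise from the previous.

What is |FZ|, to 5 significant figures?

41.699

F is at the origin; FW runs at 57.7° with length 21.5, so W = (11.489, 18.173). ∠FWJ = 118.7° gives WJ at 119.00° from the x-axis; with |WJ| = 21.3, J = (1.1621, 36.803). ∠WJZ = 125.3° gives JZ at 173.70° from the x-axis; with |JZ| = 16.9, Z = (-15.636, 38.657). Then |FZ| = |Z − F| = 41.699.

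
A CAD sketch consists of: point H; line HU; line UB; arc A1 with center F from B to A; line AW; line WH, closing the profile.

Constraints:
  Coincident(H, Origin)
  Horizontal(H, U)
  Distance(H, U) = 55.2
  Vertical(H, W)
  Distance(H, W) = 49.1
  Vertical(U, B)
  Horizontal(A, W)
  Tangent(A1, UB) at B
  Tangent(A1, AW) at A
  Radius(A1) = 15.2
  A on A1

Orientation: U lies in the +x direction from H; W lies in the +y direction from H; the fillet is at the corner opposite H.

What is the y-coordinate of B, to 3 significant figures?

33.9

The virtual corner opposite H is at (55.2, 49.1). A1 meets UB tangentially, so FB is at right angles to UB and tangency of A1 to AW means the radius FA is perpendicular to AW, with radius 15.2, so the center F sits 15.2 in from both sides at F = (40.0, 33.9). That places the tangent points at B = (55.2, 33.9) on UB and A = (40.0, 49.1) on AW. So B.y = 33.9.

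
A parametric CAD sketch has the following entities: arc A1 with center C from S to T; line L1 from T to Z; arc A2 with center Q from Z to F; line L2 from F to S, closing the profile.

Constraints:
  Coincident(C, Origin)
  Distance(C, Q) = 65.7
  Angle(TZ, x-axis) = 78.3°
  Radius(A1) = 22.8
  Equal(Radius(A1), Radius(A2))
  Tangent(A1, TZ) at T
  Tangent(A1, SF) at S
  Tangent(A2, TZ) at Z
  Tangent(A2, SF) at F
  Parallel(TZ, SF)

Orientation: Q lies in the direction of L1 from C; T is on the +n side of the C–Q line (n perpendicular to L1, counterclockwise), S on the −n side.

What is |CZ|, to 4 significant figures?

69.54

Tangency of A1 to both parallel lines with radius 22.8 puts T and S at C ± 22.8·n: T = (-22.33, 4.624), S = (22.33, -4.624). Equal radii place Z and F the same way about Q: Z = Q + 22.8·n = (-9.003, 68.96), F = Q − 22.8·n = (35.65, 59.71). Then |CZ| = |Z − C| = 69.54.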